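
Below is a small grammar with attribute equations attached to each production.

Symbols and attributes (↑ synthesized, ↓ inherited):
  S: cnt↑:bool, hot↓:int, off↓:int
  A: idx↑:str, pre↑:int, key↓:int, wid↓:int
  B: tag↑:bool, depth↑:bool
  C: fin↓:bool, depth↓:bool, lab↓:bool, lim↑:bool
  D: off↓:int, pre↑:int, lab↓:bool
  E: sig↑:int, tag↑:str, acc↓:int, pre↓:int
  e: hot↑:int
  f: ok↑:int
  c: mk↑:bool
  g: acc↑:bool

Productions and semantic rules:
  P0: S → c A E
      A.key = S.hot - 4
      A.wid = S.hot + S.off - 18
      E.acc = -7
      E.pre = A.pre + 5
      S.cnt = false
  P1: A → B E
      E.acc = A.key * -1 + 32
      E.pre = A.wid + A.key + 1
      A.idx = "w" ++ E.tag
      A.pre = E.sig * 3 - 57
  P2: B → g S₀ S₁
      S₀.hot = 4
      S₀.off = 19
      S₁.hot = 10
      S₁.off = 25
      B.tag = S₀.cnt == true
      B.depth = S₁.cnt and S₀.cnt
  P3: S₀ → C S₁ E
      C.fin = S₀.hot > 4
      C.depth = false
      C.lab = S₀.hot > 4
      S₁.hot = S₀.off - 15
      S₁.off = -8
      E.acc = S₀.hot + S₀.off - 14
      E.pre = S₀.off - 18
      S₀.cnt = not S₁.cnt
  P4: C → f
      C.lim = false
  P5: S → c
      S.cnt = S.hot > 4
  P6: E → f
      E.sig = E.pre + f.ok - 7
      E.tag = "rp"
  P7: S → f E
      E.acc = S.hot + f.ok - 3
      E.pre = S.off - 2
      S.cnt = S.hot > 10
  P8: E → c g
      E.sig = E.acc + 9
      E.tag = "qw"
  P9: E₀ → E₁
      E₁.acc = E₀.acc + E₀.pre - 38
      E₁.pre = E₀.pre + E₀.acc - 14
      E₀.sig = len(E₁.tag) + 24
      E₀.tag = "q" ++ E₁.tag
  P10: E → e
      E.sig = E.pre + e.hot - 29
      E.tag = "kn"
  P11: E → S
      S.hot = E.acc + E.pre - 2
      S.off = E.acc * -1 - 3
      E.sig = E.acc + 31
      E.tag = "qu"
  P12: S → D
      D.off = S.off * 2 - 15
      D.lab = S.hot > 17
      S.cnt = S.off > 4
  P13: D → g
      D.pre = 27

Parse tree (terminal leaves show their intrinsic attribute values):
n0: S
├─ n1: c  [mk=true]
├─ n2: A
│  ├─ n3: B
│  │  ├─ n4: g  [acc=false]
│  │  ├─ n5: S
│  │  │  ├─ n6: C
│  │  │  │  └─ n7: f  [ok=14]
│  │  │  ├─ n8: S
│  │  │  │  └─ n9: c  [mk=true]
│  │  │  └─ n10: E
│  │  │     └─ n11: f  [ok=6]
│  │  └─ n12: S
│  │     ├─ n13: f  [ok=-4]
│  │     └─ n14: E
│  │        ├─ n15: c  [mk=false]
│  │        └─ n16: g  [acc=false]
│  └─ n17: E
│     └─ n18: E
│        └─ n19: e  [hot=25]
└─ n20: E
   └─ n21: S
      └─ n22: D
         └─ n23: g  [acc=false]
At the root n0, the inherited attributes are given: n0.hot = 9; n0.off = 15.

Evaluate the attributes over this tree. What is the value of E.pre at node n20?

26

1. n0.hot = 9  [given at root]
2. n0.off = 15  [given at root]
3. n1.mk = true  [terminal]
4. n2.key = 5  [S.hot - 4]
5. n2.wid = 6  [S.hot + S.off - 18]
6. n4.acc = false  [terminal]
7. n5.hot = 4  [4]
8. n5.off = 19  [19]
9. n6.fin = false  [S₀.hot > 4]
10. n6.depth = false  [false]
11. n6.lab = false  [S₀.hot > 4]
12. n7.ok = 14  [terminal]
13. n6.lim = false  [false]
14. n8.hot = 4  [S₀.off - 15]
15. n8.off = -8  [-8]
16. n9.mk = true  [terminal]
17. n8.cnt = false  [S.hot > 4]
18. n10.acc = 9  [S₀.hot + S₀.off - 14]
19. n10.pre = 1  [S₀.off - 18]
20. n11.ok = 6  [terminal]
21. n10.sig = 0  [E.pre + f.ok - 7]
22. n10.tag = "rp"  ["rp"]
23. n5.cnt = true  [not S₁.cnt]
24. n12.hot = 10  [10]
25. n12.off = 25  [25]
26. n13.ok = -4  [terminal]
27. n14.acc = 3  [S.hot + f.ok - 3]
28. n14.pre = 23  [S.off - 2]
29. n15.mk = false  [terminal]
30. n16.acc = false  [terminal]
31. n14.sig = 12  [E.acc + 9]
32. n14.tag = "qw"  ["qw"]
33. n12.cnt = false  [S.hot > 10]
34. n3.tag = true  [S₀.cnt == true]
35. n3.depth = false  [S₁.cnt and S₀.cnt]
36. n17.acc = 27  [A.key * -1 + 32]
37. n17.pre = 12  [A.wid + A.key + 1]
38. n18.acc = 1  [E₀.acc + E₀.pre - 38]
39. n18.pre = 25  [E₀.pre + E₀.acc - 14]
40. n19.hot = 25  [terminal]
41. n18.sig = 21  [E.pre + e.hot - 29]
42. n18.tag = "kn"  ["kn"]
43. n17.sig = 26  [len(E₁.tag) + 24]
44. n17.tag = "qkn"  ["q" ++ E₁.tag]
45. n2.idx = "wqkn"  ["w" ++ E.tag]
46. n2.pre = 21  [E.sig * 3 - 57]
47. n20.acc = -7  [-7]
48. n20.pre = 26  [A.pre + 5]
49. n21.hot = 17  [E.acc + E.pre - 2]
50. n21.off = 4  [E.acc * -1 - 3]
51. n22.off = -7  [S.off * 2 - 15]
52. n22.lab = false  [S.hot > 17]
53. n23.acc = false  [terminal]
54. n22.pre = 27  [27]
55. n21.cnt = false  [S.off > 4]
56. n20.sig = 24  [E.acc + 31]
57. n20.tag = "qu"  ["qu"]
58. n0.cnt = false  [false]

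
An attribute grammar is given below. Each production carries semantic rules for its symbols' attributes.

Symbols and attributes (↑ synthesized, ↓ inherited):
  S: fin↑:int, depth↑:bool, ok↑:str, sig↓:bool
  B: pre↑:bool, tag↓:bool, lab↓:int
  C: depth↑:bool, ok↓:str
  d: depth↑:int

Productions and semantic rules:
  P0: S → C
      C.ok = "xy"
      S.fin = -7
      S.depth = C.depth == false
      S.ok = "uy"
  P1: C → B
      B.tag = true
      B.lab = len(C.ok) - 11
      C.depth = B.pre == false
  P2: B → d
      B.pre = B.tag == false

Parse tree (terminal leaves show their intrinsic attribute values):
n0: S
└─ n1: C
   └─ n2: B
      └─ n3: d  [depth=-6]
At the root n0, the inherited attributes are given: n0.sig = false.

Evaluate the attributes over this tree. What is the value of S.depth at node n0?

1. n0.sig = false  [given at root]
2. n1.ok = "xy"  ["xy"]
3. n2.tag = true  [true]
4. n2.lab = -9  [len(C.ok) - 11]
5. n3.depth = -6  [terminal]
6. n2.pre = false  [B.tag == false]
7. n1.depth = true  [B.pre == false]
8. n0.fin = -7  [-7]
9. n0.depth = false  [C.depth == false]
10. n0.ok = "uy"  ["uy"]

false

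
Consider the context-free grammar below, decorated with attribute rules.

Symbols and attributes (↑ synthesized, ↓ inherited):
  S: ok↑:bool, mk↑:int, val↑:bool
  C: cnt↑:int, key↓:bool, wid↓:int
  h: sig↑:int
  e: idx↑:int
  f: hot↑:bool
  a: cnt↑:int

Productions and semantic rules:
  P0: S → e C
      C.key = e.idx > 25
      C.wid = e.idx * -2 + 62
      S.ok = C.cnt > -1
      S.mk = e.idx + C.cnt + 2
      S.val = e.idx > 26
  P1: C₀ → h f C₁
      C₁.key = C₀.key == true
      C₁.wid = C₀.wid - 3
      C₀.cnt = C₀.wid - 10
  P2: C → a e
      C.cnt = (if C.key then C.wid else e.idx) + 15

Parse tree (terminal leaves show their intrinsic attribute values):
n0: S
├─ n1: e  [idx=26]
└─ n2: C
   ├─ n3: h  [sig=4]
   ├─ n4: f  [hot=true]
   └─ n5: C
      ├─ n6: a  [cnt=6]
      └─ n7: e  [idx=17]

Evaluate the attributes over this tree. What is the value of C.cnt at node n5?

1. n1.idx = 26  [terminal]
2. n2.key = true  [e.idx > 25]
3. n2.wid = 10  [e.idx * -2 + 62]
4. n3.sig = 4  [terminal]
5. n4.hot = true  [terminal]
6. n5.key = true  [C₀.key == true]
7. n5.wid = 7  [C₀.wid - 3]
8. n6.cnt = 6  [terminal]
9. n7.idx = 17  [terminal]
10. n5.cnt = 22  [(if C.key then C.wid else e.idx) + 15]
11. n2.cnt = 0  [C₀.wid - 10]
12. n0.ok = true  [C.cnt > -1]
13. n0.mk = 28  [e.idx + C.cnt + 2]
14. n0.val = false  [e.idx > 26]

22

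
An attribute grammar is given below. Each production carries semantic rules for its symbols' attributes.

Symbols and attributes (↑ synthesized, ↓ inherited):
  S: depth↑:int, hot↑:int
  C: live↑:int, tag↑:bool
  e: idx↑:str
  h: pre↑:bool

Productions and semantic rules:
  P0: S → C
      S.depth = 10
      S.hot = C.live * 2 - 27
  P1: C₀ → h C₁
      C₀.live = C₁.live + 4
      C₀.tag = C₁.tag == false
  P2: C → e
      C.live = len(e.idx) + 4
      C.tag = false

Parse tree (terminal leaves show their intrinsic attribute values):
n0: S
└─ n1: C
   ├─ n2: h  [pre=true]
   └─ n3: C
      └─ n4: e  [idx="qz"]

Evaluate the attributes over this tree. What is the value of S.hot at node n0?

1. n2.pre = true  [terminal]
2. n4.idx = "qz"  [terminal]
3. n3.live = 6  [len(e.idx) + 4]
4. n3.tag = false  [false]
5. n1.live = 10  [C₁.live + 4]
6. n1.tag = true  [C₁.tag == false]
7. n0.depth = 10  [10]
8. n0.hot = -7  [C.live * 2 - 27]

-7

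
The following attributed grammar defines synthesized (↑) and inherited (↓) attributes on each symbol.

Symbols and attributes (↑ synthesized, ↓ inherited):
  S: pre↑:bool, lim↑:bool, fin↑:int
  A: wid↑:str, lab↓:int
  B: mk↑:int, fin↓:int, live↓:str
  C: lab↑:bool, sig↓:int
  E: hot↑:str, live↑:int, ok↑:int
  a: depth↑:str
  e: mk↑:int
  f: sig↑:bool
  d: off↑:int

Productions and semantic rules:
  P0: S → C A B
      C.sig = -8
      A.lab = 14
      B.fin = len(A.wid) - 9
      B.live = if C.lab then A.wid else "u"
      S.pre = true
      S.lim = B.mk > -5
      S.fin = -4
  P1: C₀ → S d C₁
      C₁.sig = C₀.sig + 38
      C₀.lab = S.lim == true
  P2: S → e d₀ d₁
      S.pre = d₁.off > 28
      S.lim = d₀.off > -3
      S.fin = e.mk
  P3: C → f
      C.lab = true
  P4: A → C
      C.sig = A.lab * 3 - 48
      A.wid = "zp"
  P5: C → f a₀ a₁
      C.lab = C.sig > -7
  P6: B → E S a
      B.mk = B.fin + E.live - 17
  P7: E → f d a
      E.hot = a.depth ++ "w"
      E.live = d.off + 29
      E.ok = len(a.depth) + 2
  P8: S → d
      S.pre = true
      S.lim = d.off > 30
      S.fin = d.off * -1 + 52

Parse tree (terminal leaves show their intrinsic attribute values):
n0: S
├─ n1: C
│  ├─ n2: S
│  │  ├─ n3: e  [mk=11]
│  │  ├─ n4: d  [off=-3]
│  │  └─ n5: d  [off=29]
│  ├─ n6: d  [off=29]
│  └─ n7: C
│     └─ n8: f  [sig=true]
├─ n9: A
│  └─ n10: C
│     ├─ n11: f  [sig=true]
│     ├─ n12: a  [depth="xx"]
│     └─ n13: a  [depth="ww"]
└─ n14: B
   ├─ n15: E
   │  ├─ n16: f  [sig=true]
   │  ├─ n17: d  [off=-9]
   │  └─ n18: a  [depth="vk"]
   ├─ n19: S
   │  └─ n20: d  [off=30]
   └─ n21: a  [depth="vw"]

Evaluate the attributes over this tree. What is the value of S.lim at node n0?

true

1. n1.sig = -8  [-8]
2. n3.mk = 11  [terminal]
3. n4.off = -3  [terminal]
4. n5.off = 29  [terminal]
5. n2.pre = true  [d₁.off > 28]
6. n2.lim = false  [d₀.off > -3]
7. n2.fin = 11  [e.mk]
8. n6.off = 29  [terminal]
9. n7.sig = 30  [C₀.sig + 38]
10. n8.sig = true  [terminal]
11. n7.lab = true  [true]
12. n1.lab = false  [S.lim == true]
13. n9.lab = 14  [14]
14. n10.sig = -6  [A.lab * 3 - 48]
15. n11.sig = true  [terminal]
16. n12.depth = "xx"  [terminal]
17. n13.depth = "ww"  [terminal]
18. n10.lab = true  [C.sig > -7]
19. n9.wid = "zp"  ["zp"]
20. n14.fin = -7  [len(A.wid) - 9]
21. n14.live = "u"  [if C.lab then A.wid else "u"]
22. n16.sig = true  [terminal]
23. n17.off = -9  [terminal]
24. n18.depth = "vk"  [terminal]
25. n15.hot = "vkw"  [a.depth ++ "w"]
26. n15.live = 20  [d.off + 29]
27. n15.ok = 4  [len(a.depth) + 2]
28. n20.off = 30  [terminal]
29. n19.pre = true  [true]
30. n19.lim = false  [d.off > 30]
31. n19.fin = 22  [d.off * -1 + 52]
32. n21.depth = "vw"  [terminal]
33. n14.mk = -4  [B.fin + E.live - 17]
34. n0.pre = true  [true]
35. n0.lim = true  [B.mk > -5]
36. n0.fin = -4  [-4]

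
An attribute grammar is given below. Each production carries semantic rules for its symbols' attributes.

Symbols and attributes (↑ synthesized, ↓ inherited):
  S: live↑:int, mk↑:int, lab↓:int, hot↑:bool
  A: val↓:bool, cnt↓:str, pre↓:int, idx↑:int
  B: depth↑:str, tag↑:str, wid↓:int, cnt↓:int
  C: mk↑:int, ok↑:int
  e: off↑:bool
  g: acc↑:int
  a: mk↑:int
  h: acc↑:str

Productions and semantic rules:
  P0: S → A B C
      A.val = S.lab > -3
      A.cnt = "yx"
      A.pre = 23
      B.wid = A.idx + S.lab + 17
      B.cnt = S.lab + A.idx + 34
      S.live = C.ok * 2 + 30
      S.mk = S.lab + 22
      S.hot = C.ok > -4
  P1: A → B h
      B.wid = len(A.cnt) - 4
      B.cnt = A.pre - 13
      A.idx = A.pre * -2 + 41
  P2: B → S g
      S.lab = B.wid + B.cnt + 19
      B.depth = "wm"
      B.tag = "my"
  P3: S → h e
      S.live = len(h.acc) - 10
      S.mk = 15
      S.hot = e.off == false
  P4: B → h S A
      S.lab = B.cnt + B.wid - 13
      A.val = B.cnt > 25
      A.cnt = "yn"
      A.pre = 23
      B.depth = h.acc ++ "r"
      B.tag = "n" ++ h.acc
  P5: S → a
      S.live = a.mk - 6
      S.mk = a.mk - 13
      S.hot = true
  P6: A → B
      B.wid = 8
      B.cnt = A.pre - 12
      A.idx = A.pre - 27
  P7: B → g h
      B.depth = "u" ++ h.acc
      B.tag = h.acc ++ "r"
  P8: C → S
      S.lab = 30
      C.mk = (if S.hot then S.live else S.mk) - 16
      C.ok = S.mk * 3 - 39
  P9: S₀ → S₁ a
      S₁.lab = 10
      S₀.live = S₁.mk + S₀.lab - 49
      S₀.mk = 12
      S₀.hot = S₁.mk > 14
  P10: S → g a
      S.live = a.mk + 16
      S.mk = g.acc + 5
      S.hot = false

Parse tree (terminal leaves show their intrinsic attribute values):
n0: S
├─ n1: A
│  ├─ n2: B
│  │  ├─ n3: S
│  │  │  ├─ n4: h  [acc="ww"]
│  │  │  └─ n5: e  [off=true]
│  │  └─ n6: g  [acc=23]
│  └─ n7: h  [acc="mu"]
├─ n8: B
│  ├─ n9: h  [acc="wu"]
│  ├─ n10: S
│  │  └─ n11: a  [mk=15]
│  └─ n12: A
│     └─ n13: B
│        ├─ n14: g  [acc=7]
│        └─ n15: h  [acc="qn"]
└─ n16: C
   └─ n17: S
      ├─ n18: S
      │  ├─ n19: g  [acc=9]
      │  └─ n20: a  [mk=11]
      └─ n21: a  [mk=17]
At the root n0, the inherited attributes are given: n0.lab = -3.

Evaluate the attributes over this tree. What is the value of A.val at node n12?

1. n0.lab = -3  [given at root]
2. n1.val = false  [S.lab > -3]
3. n1.cnt = "yx"  ["yx"]
4. n1.pre = 23  [23]
5. n2.wid = -2  [len(A.cnt) - 4]
6. n2.cnt = 10  [A.pre - 13]
7. n3.lab = 27  [B.wid + B.cnt + 19]
8. n4.acc = "ww"  [terminal]
9. n5.off = true  [terminal]
10. n3.live = -8  [len(h.acc) - 10]
11. n3.mk = 15  [15]
12. n3.hot = false  [e.off == false]
13. n6.acc = 23  [terminal]
14. n2.depth = "wm"  ["wm"]
15. n2.tag = "my"  ["my"]
16. n7.acc = "mu"  [terminal]
17. n1.idx = -5  [A.pre * -2 + 41]
18. n8.wid = 9  [A.idx + S.lab + 17]
19. n8.cnt = 26  [S.lab + A.idx + 34]
20. n9.acc = "wu"  [terminal]
21. n10.lab = 22  [B.cnt + B.wid - 13]
22. n11.mk = 15  [terminal]
23. n10.live = 9  [a.mk - 6]
24. n10.mk = 2  [a.mk - 13]
25. n10.hot = true  [true]
26. n12.val = true  [B.cnt > 25]
27. n12.cnt = "yn"  ["yn"]
28. n12.pre = 23  [23]
29. n13.wid = 8  [8]
30. n13.cnt = 11  [A.pre - 12]
31. n14.acc = 7  [terminal]
32. n15.acc = "qn"  [terminal]
33. n13.depth = "uqn"  ["u" ++ h.acc]
34. n13.tag = "qnr"  [h.acc ++ "r"]
35. n12.idx = -4  [A.pre - 27]
36. n8.depth = "wur"  [h.acc ++ "r"]
37. n8.tag = "nwu"  ["n" ++ h.acc]
38. n17.lab = 30  [30]
39. n18.lab = 10  [10]
40. n19.acc = 9  [terminal]
41. n20.mk = 11  [terminal]
42. n18.live = 27  [a.mk + 16]
43. n18.mk = 14  [g.acc + 5]
44. n18.hot = false  [false]
45. n21.mk = 17  [terminal]
46. n17.live = -5  [S₁.mk + S₀.lab - 49]
47. n17.mk = 12  [12]
48. n17.hot = false  [S₁.mk > 14]
49. n16.mk = -4  [(if S.hot then S.live else S.mk) - 16]
50. n16.ok = -3  [S.mk * 3 - 39]
51. n0.live = 24  [C.ok * 2 + 30]
52. n0.mk = 19  [S.lab + 22]
53. n0.hot = true  [C.ok > -4]

true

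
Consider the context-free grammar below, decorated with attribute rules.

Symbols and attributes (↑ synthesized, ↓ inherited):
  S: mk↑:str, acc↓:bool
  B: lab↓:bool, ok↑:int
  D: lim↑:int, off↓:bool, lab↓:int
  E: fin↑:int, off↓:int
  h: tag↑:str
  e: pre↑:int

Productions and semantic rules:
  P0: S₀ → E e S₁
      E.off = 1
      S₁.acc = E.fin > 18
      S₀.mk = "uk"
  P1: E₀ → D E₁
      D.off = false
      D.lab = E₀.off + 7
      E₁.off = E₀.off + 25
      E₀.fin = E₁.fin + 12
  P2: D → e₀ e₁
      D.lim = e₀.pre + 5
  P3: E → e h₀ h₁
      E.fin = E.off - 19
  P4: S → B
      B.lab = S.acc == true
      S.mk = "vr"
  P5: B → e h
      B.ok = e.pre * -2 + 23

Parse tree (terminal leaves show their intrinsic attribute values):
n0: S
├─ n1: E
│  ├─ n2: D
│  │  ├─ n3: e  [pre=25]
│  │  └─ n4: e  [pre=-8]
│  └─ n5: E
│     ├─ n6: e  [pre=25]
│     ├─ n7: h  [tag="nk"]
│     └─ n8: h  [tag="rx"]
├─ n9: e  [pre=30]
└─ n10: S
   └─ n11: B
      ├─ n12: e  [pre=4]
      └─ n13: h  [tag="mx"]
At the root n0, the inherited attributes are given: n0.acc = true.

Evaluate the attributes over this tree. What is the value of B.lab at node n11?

true

1. n0.acc = true  [given at root]
2. n1.off = 1  [1]
3. n2.off = false  [false]
4. n2.lab = 8  [E₀.off + 7]
5. n3.pre = 25  [terminal]
6. n4.pre = -8  [terminal]
7. n2.lim = 30  [e₀.pre + 5]
8. n5.off = 26  [E₀.off + 25]
9. n6.pre = 25  [terminal]
10. n7.tag = "nk"  [terminal]
11. n8.tag = "rx"  [terminal]
12. n5.fin = 7  [E.off - 19]
13. n1.fin = 19  [E₁.fin + 12]
14. n9.pre = 30  [terminal]
15. n10.acc = true  [E.fin > 18]
16. n11.lab = true  [S.acc == true]
17. n12.pre = 4  [terminal]
18. n13.tag = "mx"  [terminal]
19. n11.ok = 15  [e.pre * -2 + 23]
20. n10.mk = "vr"  ["vr"]
21. n0.mk = "uk"  ["uk"]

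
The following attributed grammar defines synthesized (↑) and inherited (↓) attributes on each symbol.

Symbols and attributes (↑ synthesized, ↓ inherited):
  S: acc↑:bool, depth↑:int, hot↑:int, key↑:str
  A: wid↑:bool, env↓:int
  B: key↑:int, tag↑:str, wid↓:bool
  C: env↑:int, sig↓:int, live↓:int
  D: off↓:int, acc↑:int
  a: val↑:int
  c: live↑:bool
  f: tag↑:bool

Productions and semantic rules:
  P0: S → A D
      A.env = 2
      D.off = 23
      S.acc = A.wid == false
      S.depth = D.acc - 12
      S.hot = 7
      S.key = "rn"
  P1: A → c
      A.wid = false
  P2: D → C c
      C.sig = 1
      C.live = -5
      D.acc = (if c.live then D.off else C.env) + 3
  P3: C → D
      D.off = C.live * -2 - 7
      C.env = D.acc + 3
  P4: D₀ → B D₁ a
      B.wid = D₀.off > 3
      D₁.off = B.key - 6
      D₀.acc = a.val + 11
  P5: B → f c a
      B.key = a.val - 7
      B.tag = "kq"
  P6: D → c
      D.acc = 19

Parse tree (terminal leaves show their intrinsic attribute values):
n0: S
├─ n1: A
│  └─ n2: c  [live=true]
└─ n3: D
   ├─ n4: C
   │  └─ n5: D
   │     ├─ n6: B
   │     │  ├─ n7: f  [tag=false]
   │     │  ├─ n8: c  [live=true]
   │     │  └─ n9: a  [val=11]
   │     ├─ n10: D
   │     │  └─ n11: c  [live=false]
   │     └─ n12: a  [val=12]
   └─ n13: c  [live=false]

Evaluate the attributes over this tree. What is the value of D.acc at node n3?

1. n1.env = 2  [2]
2. n2.live = true  [terminal]
3. n1.wid = false  [false]
4. n3.off = 23  [23]
5. n4.sig = 1  [1]
6. n4.live = -5  [-5]
7. n5.off = 3  [C.live * -2 - 7]
8. n6.wid = false  [D₀.off > 3]
9. n7.tag = false  [terminal]
10. n8.live = true  [terminal]
11. n9.val = 11  [terminal]
12. n6.key = 4  [a.val - 7]
13. n6.tag = "kq"  ["kq"]
14. n10.off = -2  [B.key - 6]
15. n11.live = false  [terminal]
16. n10.acc = 19  [19]
17. n12.val = 12  [terminal]
18. n5.acc = 23  [a.val + 11]
19. n4.env = 26  [D.acc + 3]
20. n13.live = false  [terminal]
21. n3.acc = 29  [(if c.live then D.off else C.env) + 3]
22. n0.acc = true  [A.wid == false]
23. n0.depth = 17  [D.acc - 12]
24. n0.hot = 7  [7]
25. n0.key = "rn"  ["rn"]

29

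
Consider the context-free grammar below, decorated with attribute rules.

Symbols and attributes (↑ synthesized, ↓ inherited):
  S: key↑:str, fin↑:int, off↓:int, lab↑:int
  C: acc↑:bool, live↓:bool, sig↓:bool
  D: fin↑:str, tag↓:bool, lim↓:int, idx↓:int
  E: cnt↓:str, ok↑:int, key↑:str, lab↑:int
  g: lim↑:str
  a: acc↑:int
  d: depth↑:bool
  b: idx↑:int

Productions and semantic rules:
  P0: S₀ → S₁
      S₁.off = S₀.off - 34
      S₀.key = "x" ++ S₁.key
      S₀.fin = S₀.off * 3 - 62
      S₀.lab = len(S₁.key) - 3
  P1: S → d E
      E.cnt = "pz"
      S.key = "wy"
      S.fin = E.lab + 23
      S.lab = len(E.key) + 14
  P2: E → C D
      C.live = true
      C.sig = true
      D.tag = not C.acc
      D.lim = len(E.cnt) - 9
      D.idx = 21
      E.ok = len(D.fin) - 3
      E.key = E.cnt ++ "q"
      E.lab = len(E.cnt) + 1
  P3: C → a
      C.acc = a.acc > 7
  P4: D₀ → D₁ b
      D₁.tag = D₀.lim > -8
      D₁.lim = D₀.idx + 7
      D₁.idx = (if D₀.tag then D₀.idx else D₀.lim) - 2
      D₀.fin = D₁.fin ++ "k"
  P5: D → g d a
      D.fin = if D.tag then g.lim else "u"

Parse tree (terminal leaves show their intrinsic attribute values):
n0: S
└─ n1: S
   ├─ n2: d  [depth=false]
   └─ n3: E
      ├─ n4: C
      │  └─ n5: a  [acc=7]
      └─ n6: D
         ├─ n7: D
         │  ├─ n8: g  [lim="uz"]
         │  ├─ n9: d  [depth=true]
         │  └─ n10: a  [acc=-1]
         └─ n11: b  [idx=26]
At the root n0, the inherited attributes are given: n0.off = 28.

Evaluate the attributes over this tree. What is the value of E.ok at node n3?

1. n0.off = 28  [given at root]
2. n1.off = -6  [S₀.off - 34]
3. n2.depth = false  [terminal]
4. n3.cnt = "pz"  ["pz"]
5. n4.live = true  [true]
6. n4.sig = true  [true]
7. n5.acc = 7  [terminal]
8. n4.acc = false  [a.acc > 7]
9. n6.tag = true  [not C.acc]
10. n6.lim = -7  [len(E.cnt) - 9]
11. n6.idx = 21  [21]
12. n7.tag = true  [D₀.lim > -8]
13. n7.lim = 28  [D₀.idx + 7]
14. n7.idx = 19  [(if D₀.tag then D₀.idx else D₀.lim) - 2]
15. n8.lim = "uz"  [terminal]
16. n9.depth = true  [terminal]
17. n10.acc = -1  [terminal]
18. n7.fin = "uz"  [if D.tag then g.lim else "u"]
19. n11.idx = 26  [terminal]
20. n6.fin = "uzk"  [D₁.fin ++ "k"]
21. n3.ok = 0  [len(D.fin) - 3]
22. n3.key = "pzq"  [E.cnt ++ "q"]
23. n3.lab = 3  [len(E.cnt) + 1]
24. n1.key = "wy"  ["wy"]
25. n1.fin = 26  [E.lab + 23]
26. n1.lab = 17  [len(E.key) + 14]
27. n0.key = "xwy"  ["x" ++ S₁.key]
28. n0.fin = 22  [S₀.off * 3 - 62]
29. n0.lab = -1  [len(S₁.key) - 3]

0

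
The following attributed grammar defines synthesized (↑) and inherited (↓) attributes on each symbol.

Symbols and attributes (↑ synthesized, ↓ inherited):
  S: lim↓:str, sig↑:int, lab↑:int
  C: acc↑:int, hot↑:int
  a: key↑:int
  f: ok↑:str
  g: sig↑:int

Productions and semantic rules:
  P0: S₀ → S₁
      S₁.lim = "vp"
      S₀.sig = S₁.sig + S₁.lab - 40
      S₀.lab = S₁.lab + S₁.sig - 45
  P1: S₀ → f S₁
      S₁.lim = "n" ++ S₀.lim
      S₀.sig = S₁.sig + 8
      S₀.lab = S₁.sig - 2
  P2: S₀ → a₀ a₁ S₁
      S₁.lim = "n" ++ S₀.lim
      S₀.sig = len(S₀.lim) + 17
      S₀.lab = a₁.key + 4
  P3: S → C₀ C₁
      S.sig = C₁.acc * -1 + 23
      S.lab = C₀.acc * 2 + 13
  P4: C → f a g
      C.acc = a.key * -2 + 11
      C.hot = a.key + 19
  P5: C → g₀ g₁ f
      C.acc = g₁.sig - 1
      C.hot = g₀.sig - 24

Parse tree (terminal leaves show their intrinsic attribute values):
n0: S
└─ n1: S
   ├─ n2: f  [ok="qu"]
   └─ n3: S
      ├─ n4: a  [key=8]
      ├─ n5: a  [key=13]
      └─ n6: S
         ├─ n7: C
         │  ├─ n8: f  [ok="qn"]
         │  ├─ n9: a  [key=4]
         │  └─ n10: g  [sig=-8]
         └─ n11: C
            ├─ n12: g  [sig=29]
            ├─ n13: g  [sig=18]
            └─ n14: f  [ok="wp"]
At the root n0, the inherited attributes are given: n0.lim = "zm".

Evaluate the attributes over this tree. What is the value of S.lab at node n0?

1. n0.lim = "zm"  [given at root]
2. n1.lim = "vp"  ["vp"]
3. n2.ok = "qu"  [terminal]
4. n3.lim = "nvp"  ["n" ++ S₀.lim]
5. n4.key = 8  [terminal]
6. n5.key = 13  [terminal]
7. n6.lim = "nnvp"  ["n" ++ S₀.lim]
8. n8.ok = "qn"  [terminal]
9. n9.key = 4  [terminal]
10. n10.sig = -8  [terminal]
11. n7.acc = 3  [a.key * -2 + 11]
12. n7.hot = 23  [a.key + 19]
13. n12.sig = 29  [terminal]
14. n13.sig = 18  [terminal]
15. n14.ok = "wp"  [terminal]
16. n11.acc = 17  [g₁.sig - 1]
17. n11.hot = 5  [g₀.sig - 24]
18. n6.sig = 6  [C₁.acc * -1 + 23]
19. n6.lab = 19  [C₀.acc * 2 + 13]
20. n3.sig = 20  [len(S₀.lim) + 17]
21. n3.lab = 17  [a₁.key + 4]
22. n1.sig = 28  [S₁.sig + 8]
23. n1.lab = 18  [S₁.sig - 2]
24. n0.sig = 6  [S₁.sig + S₁.lab - 40]
25. n0.lab = 1  [S₁.lab + S₁.sig - 45]

1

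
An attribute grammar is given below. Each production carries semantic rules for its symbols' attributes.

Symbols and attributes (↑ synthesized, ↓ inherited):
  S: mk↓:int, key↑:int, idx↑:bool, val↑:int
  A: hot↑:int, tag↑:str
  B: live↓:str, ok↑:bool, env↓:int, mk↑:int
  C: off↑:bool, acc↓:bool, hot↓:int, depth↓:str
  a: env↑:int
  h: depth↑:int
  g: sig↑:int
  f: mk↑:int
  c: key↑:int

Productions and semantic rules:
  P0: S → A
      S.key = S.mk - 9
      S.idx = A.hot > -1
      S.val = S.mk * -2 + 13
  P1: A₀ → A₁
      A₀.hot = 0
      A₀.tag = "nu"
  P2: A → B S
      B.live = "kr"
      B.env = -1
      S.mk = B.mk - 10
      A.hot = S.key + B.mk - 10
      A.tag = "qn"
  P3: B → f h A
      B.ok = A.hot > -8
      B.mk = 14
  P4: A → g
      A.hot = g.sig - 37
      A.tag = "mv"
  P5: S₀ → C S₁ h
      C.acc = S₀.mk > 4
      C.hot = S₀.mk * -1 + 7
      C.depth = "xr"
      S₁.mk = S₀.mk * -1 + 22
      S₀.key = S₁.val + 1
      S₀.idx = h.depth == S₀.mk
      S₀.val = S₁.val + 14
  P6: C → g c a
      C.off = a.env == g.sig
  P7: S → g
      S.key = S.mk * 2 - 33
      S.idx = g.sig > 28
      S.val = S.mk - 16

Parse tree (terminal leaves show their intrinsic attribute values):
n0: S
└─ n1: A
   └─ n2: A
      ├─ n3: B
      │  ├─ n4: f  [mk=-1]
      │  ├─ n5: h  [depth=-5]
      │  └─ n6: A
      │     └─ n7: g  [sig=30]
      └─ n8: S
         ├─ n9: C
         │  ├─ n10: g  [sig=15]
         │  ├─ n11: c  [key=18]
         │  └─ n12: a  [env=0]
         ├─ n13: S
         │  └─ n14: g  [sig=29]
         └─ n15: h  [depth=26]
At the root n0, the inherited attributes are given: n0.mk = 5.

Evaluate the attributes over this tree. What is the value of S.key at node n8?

3

1. n0.mk = 5  [given at root]
2. n3.live = "kr"  ["kr"]
3. n3.env = -1  [-1]
4. n4.mk = -1  [terminal]
5. n5.depth = -5  [terminal]
6. n7.sig = 30  [terminal]
7. n6.hot = -7  [g.sig - 37]
8. n6.tag = "mv"  ["mv"]
9. n3.ok = true  [A.hot > -8]
10. n3.mk = 14  [14]
11. n8.mk = 4  [B.mk - 10]
12. n9.acc = false  [S₀.mk > 4]
13. n9.hot = 3  [S₀.mk * -1 + 7]
14. n9.depth = "xr"  ["xr"]
15. n10.sig = 15  [terminal]
16. n11.key = 18  [terminal]
17. n12.env = 0  [terminal]
18. n9.off = false  [a.env == g.sig]
19. n13.mk = 18  [S₀.mk * -1 + 22]
20. n14.sig = 29  [terminal]
21. n13.key = 3  [S.mk * 2 - 33]
22. n13.idx = true  [g.sig > 28]
23. n13.val = 2  [S.mk - 16]
24. n15.depth = 26  [terminal]
25. n8.key = 3  [S₁.val + 1]
26. n8.idx = false  [h.depth == S₀.mk]
27. n8.val = 16  [S₁.val + 14]
28. n2.hot = 7  [S.key + B.mk - 10]
29. n2.tag = "qn"  ["qn"]
30. n1.hot = 0  [0]
31. n1.tag = "nu"  ["nu"]
32. n0.key = -4  [S.mk - 9]
33. n0.idx = true  [A.hot > -1]
34. n0.val = 3  [S.mk * -2 + 13]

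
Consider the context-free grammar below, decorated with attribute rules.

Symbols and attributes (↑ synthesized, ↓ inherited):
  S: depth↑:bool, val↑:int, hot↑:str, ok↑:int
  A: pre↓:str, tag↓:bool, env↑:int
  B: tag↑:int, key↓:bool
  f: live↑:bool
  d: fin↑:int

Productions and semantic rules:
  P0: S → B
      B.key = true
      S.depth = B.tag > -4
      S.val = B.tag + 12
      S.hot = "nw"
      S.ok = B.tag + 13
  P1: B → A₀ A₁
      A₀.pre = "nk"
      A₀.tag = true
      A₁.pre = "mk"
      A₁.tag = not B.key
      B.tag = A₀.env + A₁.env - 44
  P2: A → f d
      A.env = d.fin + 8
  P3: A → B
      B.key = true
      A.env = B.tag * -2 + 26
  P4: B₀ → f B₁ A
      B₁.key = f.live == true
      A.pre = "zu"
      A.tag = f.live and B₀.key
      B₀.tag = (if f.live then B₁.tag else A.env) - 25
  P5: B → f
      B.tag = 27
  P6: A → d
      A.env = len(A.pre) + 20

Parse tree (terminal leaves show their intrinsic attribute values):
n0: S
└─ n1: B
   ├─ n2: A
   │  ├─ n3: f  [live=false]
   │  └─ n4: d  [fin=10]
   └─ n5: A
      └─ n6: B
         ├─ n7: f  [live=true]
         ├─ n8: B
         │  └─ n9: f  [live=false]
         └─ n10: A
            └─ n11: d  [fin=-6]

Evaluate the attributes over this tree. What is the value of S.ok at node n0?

9

1. n1.key = true  [true]
2. n2.pre = "nk"  ["nk"]
3. n2.tag = true  [true]
4. n3.live = false  [terminal]
5. n4.fin = 10  [terminal]
6. n2.env = 18  [d.fin + 8]
7. n5.pre = "mk"  ["mk"]
8. n5.tag = false  [not B.key]
9. n6.key = true  [true]
10. n7.live = true  [terminal]
11. n8.key = true  [f.live == true]
12. n9.live = false  [terminal]
13. n8.tag = 27  [27]
14. n10.pre = "zu"  ["zu"]
15. n10.tag = true  [f.live and B₀.key]
16. n11.fin = -6  [terminal]
17. n10.env = 22  [len(A.pre) + 20]
18. n6.tag = 2  [(if f.live then B₁.tag else A.env) - 25]
19. n5.env = 22  [B.tag * -2 + 26]
20. n1.tag = -4  [A₀.env + A₁.env - 44]
21. n0.depth = false  [B.tag > -4]
22. n0.val = 8  [B.tag + 12]
23. n0.hot = "nw"  ["nw"]
24. n0.ok = 9  [B.tag + 13]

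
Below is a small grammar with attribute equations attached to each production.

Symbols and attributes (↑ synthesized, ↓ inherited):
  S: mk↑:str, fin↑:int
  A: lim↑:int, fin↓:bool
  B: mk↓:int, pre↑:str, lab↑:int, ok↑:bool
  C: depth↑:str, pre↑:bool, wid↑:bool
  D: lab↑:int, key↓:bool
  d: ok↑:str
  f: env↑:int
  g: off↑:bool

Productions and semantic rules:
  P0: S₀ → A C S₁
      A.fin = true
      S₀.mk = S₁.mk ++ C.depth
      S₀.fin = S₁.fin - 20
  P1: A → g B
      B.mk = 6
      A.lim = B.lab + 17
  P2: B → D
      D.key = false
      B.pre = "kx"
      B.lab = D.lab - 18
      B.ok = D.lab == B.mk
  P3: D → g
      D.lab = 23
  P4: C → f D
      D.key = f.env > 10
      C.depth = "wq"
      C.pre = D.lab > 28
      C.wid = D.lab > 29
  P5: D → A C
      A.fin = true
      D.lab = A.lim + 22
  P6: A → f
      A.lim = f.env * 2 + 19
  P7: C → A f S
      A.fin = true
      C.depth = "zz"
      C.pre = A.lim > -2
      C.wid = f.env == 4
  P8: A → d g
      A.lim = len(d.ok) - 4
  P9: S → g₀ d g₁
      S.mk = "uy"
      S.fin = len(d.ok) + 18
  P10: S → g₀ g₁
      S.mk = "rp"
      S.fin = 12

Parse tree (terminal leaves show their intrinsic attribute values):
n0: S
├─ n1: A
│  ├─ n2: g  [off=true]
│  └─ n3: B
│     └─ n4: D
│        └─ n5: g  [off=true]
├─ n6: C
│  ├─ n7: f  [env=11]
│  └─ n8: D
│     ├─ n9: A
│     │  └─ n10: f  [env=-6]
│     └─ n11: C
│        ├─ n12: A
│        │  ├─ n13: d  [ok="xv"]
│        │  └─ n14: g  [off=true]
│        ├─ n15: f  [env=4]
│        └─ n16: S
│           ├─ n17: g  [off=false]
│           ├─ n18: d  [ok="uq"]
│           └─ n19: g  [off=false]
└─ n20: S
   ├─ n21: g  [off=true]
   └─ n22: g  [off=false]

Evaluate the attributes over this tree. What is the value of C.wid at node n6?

1. n1.fin = true  [true]
2. n2.off = true  [terminal]
3. n3.mk = 6  [6]
4. n4.key = false  [false]
5. n5.off = true  [terminal]
6. n4.lab = 23  [23]
7. n3.pre = "kx"  ["kx"]
8. n3.lab = 5  [D.lab - 18]
9. n3.ok = false  [D.lab == B.mk]
10. n1.lim = 22  [B.lab + 17]
11. n7.env = 11  [terminal]
12. n8.key = true  [f.env > 10]
13. n9.fin = true  [true]
14. n10.env = -6  [terminal]
15. n9.lim = 7  [f.env * 2 + 19]
16. n12.fin = true  [true]
17. n13.ok = "xv"  [terminal]
18. n14.off = true  [terminal]
19. n12.lim = -2  [len(d.ok) - 4]
20. n15.env = 4  [terminal]
21. n17.off = false  [terminal]
22. n18.ok = "uq"  [terminal]
23. n19.off = false  [terminal]
24. n16.mk = "uy"  ["uy"]
25. n16.fin = 20  [len(d.ok) + 18]
26. n11.depth = "zz"  ["zz"]
27. n11.pre = false  [A.lim > -2]
28. n11.wid = true  [f.env == 4]
29. n8.lab = 29  [A.lim + 22]
30. n6.depth = "wq"  ["wq"]
31. n6.pre = true  [D.lab > 28]
32. n6.wid = false  [D.lab > 29]
33. n21.off = true  [terminal]
34. n22.off = false  [terminal]
35. n20.mk = "rp"  ["rp"]
36. n20.fin = 12  [12]
37. n0.mk = "rpwq"  [S₁.mk ++ C.depth]
38. n0.fin = -8  [S₁.fin - 20]

false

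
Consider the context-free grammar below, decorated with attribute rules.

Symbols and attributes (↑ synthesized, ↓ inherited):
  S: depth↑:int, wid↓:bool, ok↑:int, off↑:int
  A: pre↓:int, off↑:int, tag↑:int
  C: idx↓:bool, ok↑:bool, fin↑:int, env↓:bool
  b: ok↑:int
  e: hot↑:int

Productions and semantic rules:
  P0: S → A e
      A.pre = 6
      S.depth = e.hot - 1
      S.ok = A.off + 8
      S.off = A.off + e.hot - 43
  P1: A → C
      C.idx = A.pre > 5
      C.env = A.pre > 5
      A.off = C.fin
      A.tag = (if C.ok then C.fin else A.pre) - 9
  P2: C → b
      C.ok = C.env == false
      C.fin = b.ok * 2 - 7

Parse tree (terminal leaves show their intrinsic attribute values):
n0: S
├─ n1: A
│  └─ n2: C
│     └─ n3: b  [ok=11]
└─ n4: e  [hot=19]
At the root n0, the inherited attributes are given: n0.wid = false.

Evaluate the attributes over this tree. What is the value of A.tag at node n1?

-3

1. n0.wid = false  [given at root]
2. n1.pre = 6  [6]
3. n2.idx = true  [A.pre > 5]
4. n2.env = true  [A.pre > 5]
5. n3.ok = 11  [terminal]
6. n2.ok = false  [C.env == false]
7. n2.fin = 15  [b.ok * 2 - 7]
8. n1.off = 15  [C.fin]
9. n1.tag = -3  [(if C.ok then C.fin else A.pre) - 9]
10. n4.hot = 19  [terminal]
11. n0.depth = 18  [e.hot - 1]
12. n0.ok = 23  [A.off + 8]
13. n0.off = -9  [A.off + e.hot - 43]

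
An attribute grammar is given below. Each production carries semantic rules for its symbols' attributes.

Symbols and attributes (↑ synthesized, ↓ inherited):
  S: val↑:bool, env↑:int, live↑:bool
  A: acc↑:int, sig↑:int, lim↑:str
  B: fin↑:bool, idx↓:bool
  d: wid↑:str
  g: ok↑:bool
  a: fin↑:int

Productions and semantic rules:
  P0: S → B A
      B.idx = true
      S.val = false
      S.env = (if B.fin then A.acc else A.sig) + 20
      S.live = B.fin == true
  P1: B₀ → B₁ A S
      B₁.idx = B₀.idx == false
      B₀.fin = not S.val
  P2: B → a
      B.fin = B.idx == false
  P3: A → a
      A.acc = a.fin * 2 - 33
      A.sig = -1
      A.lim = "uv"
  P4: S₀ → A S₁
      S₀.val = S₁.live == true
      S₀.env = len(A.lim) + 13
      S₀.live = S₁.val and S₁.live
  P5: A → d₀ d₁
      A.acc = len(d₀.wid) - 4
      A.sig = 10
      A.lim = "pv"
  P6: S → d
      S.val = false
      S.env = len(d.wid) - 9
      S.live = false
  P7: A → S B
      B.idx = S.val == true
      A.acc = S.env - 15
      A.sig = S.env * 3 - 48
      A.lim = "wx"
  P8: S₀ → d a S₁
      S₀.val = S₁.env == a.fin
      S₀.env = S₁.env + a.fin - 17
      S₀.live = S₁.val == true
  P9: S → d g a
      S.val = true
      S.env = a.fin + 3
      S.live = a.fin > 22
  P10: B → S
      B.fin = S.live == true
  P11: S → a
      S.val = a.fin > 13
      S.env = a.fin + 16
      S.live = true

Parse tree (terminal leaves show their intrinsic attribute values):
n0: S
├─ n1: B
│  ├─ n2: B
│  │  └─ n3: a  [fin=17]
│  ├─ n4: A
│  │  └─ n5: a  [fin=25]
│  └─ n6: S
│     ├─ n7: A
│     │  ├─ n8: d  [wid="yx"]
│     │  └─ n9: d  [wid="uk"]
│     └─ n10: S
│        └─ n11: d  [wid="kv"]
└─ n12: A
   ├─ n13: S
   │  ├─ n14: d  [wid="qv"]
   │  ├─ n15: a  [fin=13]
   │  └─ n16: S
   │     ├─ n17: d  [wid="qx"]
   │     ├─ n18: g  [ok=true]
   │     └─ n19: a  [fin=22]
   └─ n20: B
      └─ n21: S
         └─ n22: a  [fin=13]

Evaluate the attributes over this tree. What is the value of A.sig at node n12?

1. n1.idx = true  [true]
2. n2.idx = false  [B₀.idx == false]
3. n3.fin = 17  [terminal]
4. n2.fin = true  [B.idx == false]
5. n5.fin = 25  [terminal]
6. n4.acc = 17  [a.fin * 2 - 33]
7. n4.sig = -1  [-1]
8. n4.lim = "uv"  ["uv"]
9. n8.wid = "yx"  [terminal]
10. n9.wid = "uk"  [terminal]
11. n7.acc = -2  [len(d₀.wid) - 4]
12. n7.sig = 10  [10]
13. n7.lim = "pv"  ["pv"]
14. n11.wid = "kv"  [terminal]
15. n10.val = false  [false]
16. n10.env = -7  [len(d.wid) - 9]
17. n10.live = false  [false]
18. n6.val = false  [S₁.live == true]
19. n6.env = 15  [len(A.lim) + 13]
20. n6.live = false  [S₁.val and S₁.live]
21. n1.fin = true  [not S.val]
22. n14.wid = "qv"  [terminal]
23. n15.fin = 13  [terminal]
24. n17.wid = "qx"  [terminal]
25. n18.ok = true  [terminal]
26. n19.fin = 22  [terminal]
27. n16.val = true  [true]
28. n16.env = 25  [a.fin + 3]
29. n16.live = false  [a.fin > 22]
30. n13.val = false  [S₁.env == a.fin]
31. n13.env = 21  [S₁.env + a.fin - 17]
32. n13.live = true  [S₁.val == true]
33. n20.idx = false  [S.val == true]
34. n22.fin = 13  [terminal]
35. n21.val = false  [a.fin > 13]
36. n21.env = 29  [a.fin + 16]
37. n21.live = true  [true]
38. n20.fin = true  [S.live == true]
39. n12.acc = 6  [S.env - 15]
40. n12.sig = 15  [S.env * 3 - 48]
41. n12.lim = "wx"  ["wx"]
42. n0.val = false  [false]
43. n0.env = 26  [(if B.fin then A.acc else A.sig) + 20]
44. n0.live = true  [B.fin == true]

15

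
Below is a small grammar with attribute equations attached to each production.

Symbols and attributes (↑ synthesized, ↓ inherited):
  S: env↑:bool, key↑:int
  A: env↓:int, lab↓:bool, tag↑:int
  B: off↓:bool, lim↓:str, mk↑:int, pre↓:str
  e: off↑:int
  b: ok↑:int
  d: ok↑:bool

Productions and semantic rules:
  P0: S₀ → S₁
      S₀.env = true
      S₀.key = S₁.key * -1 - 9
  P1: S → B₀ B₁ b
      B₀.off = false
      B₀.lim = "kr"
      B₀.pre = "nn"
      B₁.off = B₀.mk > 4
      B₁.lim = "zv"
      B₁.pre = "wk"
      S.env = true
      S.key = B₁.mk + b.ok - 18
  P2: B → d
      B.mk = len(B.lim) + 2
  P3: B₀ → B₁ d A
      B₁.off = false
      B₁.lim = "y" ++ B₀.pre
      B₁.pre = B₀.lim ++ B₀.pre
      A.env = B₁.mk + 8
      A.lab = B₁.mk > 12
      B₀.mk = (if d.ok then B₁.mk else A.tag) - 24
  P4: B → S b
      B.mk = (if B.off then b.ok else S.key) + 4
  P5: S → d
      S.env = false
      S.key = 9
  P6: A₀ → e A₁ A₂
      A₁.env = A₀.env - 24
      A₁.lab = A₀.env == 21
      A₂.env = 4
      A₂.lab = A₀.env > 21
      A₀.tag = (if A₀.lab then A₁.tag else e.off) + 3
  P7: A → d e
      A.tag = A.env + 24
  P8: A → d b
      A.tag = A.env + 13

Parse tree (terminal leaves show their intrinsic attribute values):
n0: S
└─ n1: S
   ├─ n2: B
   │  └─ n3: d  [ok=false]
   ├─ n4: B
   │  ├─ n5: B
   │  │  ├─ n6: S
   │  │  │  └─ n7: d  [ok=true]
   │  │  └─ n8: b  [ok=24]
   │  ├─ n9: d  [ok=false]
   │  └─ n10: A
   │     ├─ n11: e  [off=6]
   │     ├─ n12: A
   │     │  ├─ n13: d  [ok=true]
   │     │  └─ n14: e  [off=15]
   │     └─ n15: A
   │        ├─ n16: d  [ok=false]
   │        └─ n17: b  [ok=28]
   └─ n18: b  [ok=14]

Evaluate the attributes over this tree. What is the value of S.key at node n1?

-4

1. n2.off = false  [false]
2. n2.lim = "kr"  ["kr"]
3. n2.pre = "nn"  ["nn"]
4. n3.ok = false  [terminal]
5. n2.mk = 4  [len(B.lim) + 2]
6. n4.off = false  [B₀.mk > 4]
7. n4.lim = "zv"  ["zv"]
8. n4.pre = "wk"  ["wk"]
9. n5.off = false  [false]
10. n5.lim = "ywk"  ["y" ++ B₀.pre]
11. n5.pre = "zvwk"  [B₀.lim ++ B₀.pre]
12. n7.ok = true  [terminal]
13. n6.env = false  [false]
14. n6.key = 9  [9]
15. n8.ok = 24  [terminal]
16. n5.mk = 13  [(if B.off then b.ok else S.key) + 4]
17. n9.ok = false  [terminal]
18. n10.env = 21  [B₁.mk + 8]
19. n10.lab = true  [B₁.mk > 12]
20. n11.off = 6  [terminal]
21. n12.env = -3  [A₀.env - 24]
22. n12.lab = true  [A₀.env == 21]
23. n13.ok = true  [terminal]
24. n14.off = 15  [terminal]
25. n12.tag = 21  [A.env + 24]
26. n15.env = 4  [4]
27. n15.lab = false  [A₀.env > 21]
28. n16.ok = false  [terminal]
29. n17.ok = 28  [terminal]
30. n15.tag = 17  [A.env + 13]
31. n10.tag = 24  [(if A₀.lab then A₁.tag else e.off) + 3]
32. n4.mk = 0  [(if d.ok then B₁.mk else A.tag) - 24]
33. n18.ok = 14  [terminal]
34. n1.env = true  [true]
35. n1.key = -4  [B₁.mk + b.ok - 18]
36. n0.env = true  [true]
37. n0.key = -5  [S₁.key * -1 - 9]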